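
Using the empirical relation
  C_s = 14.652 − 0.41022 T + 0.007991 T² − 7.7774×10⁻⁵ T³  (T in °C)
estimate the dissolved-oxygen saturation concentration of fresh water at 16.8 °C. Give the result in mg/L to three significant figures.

C_s = 14.652 − 0.41022×16.8 + 0.007991×16.8² − 7.7774×10⁻⁵×16.8³ = 9.647 mg/L.

C_s ≈ 9.65 mg/L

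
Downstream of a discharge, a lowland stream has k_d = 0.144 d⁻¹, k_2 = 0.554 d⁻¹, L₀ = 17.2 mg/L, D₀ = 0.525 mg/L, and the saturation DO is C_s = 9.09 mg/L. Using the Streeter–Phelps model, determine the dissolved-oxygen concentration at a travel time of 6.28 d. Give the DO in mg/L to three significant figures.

DO ≈ 6.81 mg/L

k_d L₀/(k_2−k_d) = 0.144×17.2/(0.554−0.144) = 2.477/0.4100 = 6.041 mg/L.
e^(−k_d t) = e^(−0.144×6.280) = 0.4048; e^(−k_2 t) = e^(−0.554×6.280) = 0.03083.
D = 6.041 × (0.4048 − 0.03083) + 0.525 × 0.03083 = 2.259 + 0.01619 = 2.275 mg/L.
DO = C_s − D = 9.09 − 2.275 = 6.815 mg/L.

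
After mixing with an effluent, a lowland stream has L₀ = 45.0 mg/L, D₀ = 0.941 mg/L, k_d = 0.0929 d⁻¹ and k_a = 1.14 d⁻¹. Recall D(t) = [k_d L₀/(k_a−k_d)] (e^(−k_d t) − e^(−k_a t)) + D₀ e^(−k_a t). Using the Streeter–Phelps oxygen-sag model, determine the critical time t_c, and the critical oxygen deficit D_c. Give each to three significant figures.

t_c ≈ 2.14 d; D_c ≈ 3.01 mg/L

t_c = [1/(k_a−k_d)] ln[(k_a/k_d)(1 − D₀(k_a−k_d)/(k_d L₀))]
= [1/(1.14−0.0929)] ln[(1.14/0.0929)(1 − 0.941×1.047/(0.0929×45.0))]
= (1/1.047) ln[12.27 × 0.7643] = 0.9550 × ln(9.379) = 0.9550 × 2.238 = 2.138 d.
D_c = (k_d/k_a) L₀ e^(−k_d t_c) = (0.0929/1.14) × 45.0 × e^(−0.0929×2.138) = 0.08149 × 45.0 × 0.8199 = 3.007 mg/L.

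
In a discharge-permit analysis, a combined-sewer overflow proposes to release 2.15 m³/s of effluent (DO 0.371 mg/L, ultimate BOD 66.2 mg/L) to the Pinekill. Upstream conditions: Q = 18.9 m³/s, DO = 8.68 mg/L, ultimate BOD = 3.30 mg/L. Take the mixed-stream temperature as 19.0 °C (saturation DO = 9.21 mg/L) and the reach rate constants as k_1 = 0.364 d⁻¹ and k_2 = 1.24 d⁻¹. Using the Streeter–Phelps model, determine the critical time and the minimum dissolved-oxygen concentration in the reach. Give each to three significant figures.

t_c ≈ 0.923 d; minimum DO ≈ 7.17 mg/L

Mixed DO = (18.9×8.68 + 2.15×0.371)/(18.9+2.15) = 164.8/21.05 = 7.831 mg/L.
Mixed L₀ = (18.9×3.30 + 2.15×66.2)/(21.05) = 204.7/21.05 = 9.724 mg/L.
Initial deficit D₀ = C_s − DO₀ = 9.21 − 7.831 = 1.379 mg/L.
t_c = (1/0.8760) ln[(1.24/0.364)(1 − 1.379×0.8760/(0.364×9.724))] = 1.142 × ln(2.244) = 0.9228 d.
D_c = (0.364/1.24) × 9.724 × e^(−0.364×0.9228) = 0.2935 × 9.724 × 0.7147 = 2.040 mg/L.
Minimum DO = 9.21 − 2.040 = 7.170 mg/L.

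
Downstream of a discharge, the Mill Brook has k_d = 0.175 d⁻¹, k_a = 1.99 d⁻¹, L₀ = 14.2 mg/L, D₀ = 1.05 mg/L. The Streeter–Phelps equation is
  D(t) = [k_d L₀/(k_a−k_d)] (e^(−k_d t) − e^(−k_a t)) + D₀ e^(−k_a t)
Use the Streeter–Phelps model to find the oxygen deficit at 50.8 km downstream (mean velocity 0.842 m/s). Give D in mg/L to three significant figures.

Travel time t = x/v = 50.8 km / (0.842 m/s) = 50800 m / 0.842 m/s = 60330 s = 0.6983 d.
k_d L₀/(k_a−k_d) = 0.175×14.2/(1.99−0.175) = 2.485/1.815 = 1.369 mg/L.
e^(−k_d t) = e^(−0.175×0.6983) = 0.8850; e^(−k_a t) = e^(−1.99×0.6983) = 0.2492.
D = 1.369 × (0.8850 − 0.2492) + 1.05 × 0.2492 = 0.8705 + 0.2616 = 1.132 mg/L.

D ≈ 1.13 mg/L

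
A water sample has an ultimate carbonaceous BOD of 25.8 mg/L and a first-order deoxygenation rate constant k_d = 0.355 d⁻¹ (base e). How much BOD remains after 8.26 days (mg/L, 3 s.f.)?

L ≈ 1.37 mg/L

L_t = L₀ e^(−k_d t) = 25.8 × e^(−0.355×8.26) = 25.8 × 0.05327 = 1.374 mg/L.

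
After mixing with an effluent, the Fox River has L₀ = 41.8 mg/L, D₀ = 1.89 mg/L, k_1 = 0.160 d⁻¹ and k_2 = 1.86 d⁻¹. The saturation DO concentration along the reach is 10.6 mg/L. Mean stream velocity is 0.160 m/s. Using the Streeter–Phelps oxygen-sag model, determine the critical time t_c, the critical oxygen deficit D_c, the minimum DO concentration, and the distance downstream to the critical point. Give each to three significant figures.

With k_2/k_1 = 11.62 and 1 − D₀(k_2−k_1)/(k_1 L₀) = 0.5196,
t_c = ln(11.62 × 0.5196) / (1.86 − 0.160) = ln(6.040) / 1.700 = 1.798/1.700 = 1.058 d.
L(t_c) = L₀ e^(−k_1 t_c) = 41.8 × 0.8443 = 35.29 mg/L, and at the critical point k_2 D_c = k_1 L, so D_c = (0.160/1.86) × 35.29 = 3.036 mg/L.
Minimum DO = C_s − D_c = 10.6 − 3.036 = 7.564 mg/L.
x_c = v t_c = 0.160 m/s × 1.058 d × 86400 s/d = 14620 m ≈ 14.6 km.

t_c ≈ 1.06 d; D_c ≈ 3.04 mg/L; min DO ≈ 7.56 mg/L; x_c ≈ 14.6 km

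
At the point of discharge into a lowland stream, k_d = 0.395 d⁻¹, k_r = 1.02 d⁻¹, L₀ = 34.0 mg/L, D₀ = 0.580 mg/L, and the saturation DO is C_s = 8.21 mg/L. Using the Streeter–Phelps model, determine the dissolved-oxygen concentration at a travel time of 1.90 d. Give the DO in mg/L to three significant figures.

k_d L₀/(k_r−k_d) = 0.395×34.0/(1.02−0.395) = 13.43/0.6250 = 21.49 mg/L.
e^(−k_d t) = e^(−0.395×1.900) = 0.4721; e^(−k_r t) = e^(−1.02×1.900) = 0.1440.
D = 21.49 × (0.4721 − 0.1440) + 0.580 × 0.1440 = 7.051 + 0.08352 = 7.135 mg/L.
DO = C_s − D = 8.21 − 7.135 = 1.075 mg/L.

DO ≈ 1.08 mg/L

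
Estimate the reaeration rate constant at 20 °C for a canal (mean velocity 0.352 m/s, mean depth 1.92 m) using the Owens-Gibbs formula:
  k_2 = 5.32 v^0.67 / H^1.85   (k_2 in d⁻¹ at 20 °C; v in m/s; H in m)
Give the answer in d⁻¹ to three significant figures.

k_2 ≈ 0.791 d⁻¹

k_2 = 5.32 × 0.352^0.67 / 1.92^1.85 = 5.32 × 0.4968 / 3.343 = 0.7907 d⁻¹.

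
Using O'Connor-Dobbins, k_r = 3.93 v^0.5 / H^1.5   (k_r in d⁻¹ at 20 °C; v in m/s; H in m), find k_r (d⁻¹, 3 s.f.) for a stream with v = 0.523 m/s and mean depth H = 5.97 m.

k_r ≈ 0.195 d⁻¹

k_r = 3.93 × 0.523^0.5 / 5.97^1.5 = 3.93 × 0.7232 / 14.59 = 0.1948 d⁻¹.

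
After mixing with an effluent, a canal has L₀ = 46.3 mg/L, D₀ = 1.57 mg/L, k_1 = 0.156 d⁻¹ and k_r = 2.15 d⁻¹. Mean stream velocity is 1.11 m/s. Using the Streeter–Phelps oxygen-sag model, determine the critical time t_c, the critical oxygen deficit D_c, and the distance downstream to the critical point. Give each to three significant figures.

t_c ≈ 1.03 d; D_c ≈ 2.86 mg/L; x_c ≈ 98.8 km

At the critical point dD/dt = 0, so k_1 L₀ e^(−k_1 t) = k_r D. Substituting D(t) from the Streeter–Phelps equation and solving for t gives
t_c = ln[(k_r/k_1)(1 − D₀(k_r−k_1)/(k_1 L₀))] / (k_r−k_1).
Here k_r−k_1 = 1.994 d⁻¹ and 1 − D₀(k_r−k_1)/(k_1 L₀) = 1 − 1.57×1.994/(0.156×46.3) = 0.5666, so
t_c = ln(13.78 × 0.5666) / 1.994 = 2.055 / 1.994 = 1.031 d.
L(t_c) = L₀ e^(−k_1 t_c) = 46.3 × 0.8515 = 39.42 mg/L, and at the critical point k_r D_c = k_1 L, so D_c = (0.156/2.15) × 39.42 = 2.860 mg/L.
x_c = v t_c = 1.11 m/s × 1.031 d × 86400 s/d = 98850 m ≈ 98.8 km.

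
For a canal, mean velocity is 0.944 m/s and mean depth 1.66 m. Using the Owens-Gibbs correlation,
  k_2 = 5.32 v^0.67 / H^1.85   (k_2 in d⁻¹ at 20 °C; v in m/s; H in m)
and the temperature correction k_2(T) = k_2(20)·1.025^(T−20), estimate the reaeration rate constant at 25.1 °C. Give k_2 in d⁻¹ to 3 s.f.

k_2(20) = 5.32 × 0.944^0.67 / 1.66^1.85 = 5.32 × 0.9621 / 2.554 = 2.004 d⁻¹.
k_2(25.1) = 2.004 × 1.025^(25.1−20) = 2.004 × 1.134 = 2.273 d⁻¹.

k_2 ≈ 2.27 d⁻¹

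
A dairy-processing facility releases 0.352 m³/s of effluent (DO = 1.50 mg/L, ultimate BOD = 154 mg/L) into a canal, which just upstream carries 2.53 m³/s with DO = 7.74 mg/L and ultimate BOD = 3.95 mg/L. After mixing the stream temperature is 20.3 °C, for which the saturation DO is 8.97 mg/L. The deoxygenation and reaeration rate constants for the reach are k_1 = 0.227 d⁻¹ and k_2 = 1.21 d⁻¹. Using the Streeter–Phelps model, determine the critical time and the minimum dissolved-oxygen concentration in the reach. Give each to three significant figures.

Mixed DO = (2.53×7.74 + 0.352×1.50)/(2.53+0.352) = 20.11/2.882 = 6.978 mg/L.
Mixed L₀ = (2.53×3.95 + 0.352×154)/(2.882) = 64.20/2.882 = 22.28 mg/L.
Initial deficit D₀ = C_s − DO₀ = 8.97 − 6.978 = 1.992 mg/L.
t_c = (1/0.9830) ln[(1.21/0.227)(1 − 1.992×0.9830/(0.227×22.28))] = 1.017 × ln(3.266) = 1.204 d.
D_c = (0.227/1.21) × 22.28 × e^(−0.227×1.204) = 0.1876 × 22.28 × 0.7608 = 3.180 mg/L.
Minimum DO = 8.97 − 3.180 = 5.790 mg/L.

t_c ≈ 1.20 d; minimum DO ≈ 5.79 mg/L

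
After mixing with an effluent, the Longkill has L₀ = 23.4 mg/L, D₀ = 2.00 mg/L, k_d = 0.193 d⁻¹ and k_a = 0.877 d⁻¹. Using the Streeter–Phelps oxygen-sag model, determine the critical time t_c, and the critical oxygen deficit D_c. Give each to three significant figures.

t_c ≈ 1.69 d; D_c ≈ 3.72 mg/L

t_c = [1/(k_a−k_d)] ln[(k_a/k_d)(1 − D₀(k_a−k_d)/(k_d L₀))]
= [1/(0.877−0.193)] ln[(0.877/0.193)(1 − 2.00×0.6840/(0.193×23.4))]
= (1/0.6840) ln[4.544 × 0.6971] = 1.462 × ln(3.168) = 1.462 × 1.153 = 1.686 d.
L(t_c) = L₀ e^(−k_d t_c) = 23.4 × 0.7223 = 16.90 mg/L, and at the critical point k_a D_c = k_d L, so D_c = (0.193/0.877) × 16.90 = 3.720 mg/L.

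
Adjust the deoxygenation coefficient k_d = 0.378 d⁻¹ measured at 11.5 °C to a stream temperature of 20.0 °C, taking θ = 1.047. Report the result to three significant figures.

k_d ≈ 0.559 d⁻¹

k_d(T₂) = k_d(T₁) · θ^(T₂−T₁) = 0.378 × 1.047^(20.0−11.5)
= 0.378 × 1.047^8.50 = 0.378 × 1.478 = 0.5585 d⁻¹.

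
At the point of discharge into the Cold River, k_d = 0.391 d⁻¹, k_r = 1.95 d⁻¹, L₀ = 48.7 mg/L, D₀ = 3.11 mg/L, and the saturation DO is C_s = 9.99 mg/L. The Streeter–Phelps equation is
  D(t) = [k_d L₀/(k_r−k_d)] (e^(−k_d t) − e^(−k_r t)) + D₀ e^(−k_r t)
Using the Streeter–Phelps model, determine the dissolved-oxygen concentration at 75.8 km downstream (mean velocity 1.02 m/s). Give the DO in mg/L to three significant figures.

DO ≈ 2.97 mg/L

Travel time t = x/v = 75.8 km / (1.02 m/s) = 75800 m / 1.02 m/s = 74310 s = 0.8601 d.
k_d L₀/(k_r−k_d) = 0.391×48.7/(1.95−0.391) = 19.04/1.559 = 12.21 mg/L.
e^(−k_d t) = e^(−0.391×0.8601) = 0.7144; e^(−k_r t) = e^(−1.95×0.8601) = 0.1869.
D = 12.21 × (0.7144 − 0.1869) + 3.11 × 0.1869 = 6.443 + 0.5812 = 7.024 mg/L.
DO = C_s − D = 9.99 − 7.024 = 2.966 mg/L.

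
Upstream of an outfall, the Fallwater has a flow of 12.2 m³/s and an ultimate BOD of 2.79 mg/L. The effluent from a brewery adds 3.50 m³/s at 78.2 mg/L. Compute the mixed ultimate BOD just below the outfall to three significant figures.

Flow-weighted mixing: C = (Q_r C_r + Q_w C_w)/(Q_r + Q_w)
= (12.2×2.79 + 3.50×78.2)/(12.2 + 3.50) = 307.7/15.70 = 19.60 mg/L.

19.6 mg/L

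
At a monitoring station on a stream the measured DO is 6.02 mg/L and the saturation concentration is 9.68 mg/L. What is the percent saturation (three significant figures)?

62.2 % saturation

% saturation = C/C_s × 100 = 6.02/9.68 × 100 = 62.2 %.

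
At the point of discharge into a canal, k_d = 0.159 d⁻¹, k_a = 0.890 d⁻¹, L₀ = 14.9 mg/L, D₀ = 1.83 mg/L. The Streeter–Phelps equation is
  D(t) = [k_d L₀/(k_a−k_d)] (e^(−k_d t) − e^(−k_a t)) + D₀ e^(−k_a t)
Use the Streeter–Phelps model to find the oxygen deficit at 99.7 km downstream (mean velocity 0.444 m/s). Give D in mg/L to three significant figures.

Travel time t = x/v = 99.7 km / (0.444 m/s) = 99700 m / 0.444 m/s = 224500 s = 2.599 d.
k_d L₀/(k_a−k_d) = 0.159×14.9/(0.890−0.159) = 2.369/0.7310 = 3.241 mg/L.
e^(−k_d t) = e^(−0.159×2.599) = 0.6615; e^(−k_a t) = e^(−0.890×2.599) = 0.09896.
D = 3.241 × (0.6615 − 0.09896) + 1.83 × 0.09896 = 1.823 + 0.1811 = 2.004 mg/L.

D ≈ 2.00 mg/L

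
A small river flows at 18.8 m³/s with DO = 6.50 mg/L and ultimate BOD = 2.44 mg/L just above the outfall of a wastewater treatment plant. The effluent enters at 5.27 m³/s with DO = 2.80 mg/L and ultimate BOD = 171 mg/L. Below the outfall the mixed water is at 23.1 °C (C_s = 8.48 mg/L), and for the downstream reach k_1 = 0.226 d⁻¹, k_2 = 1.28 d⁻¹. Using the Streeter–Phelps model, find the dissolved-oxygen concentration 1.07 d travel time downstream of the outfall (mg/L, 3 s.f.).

DO ≈ 3.29 mg/L

Mixed DO = (18.8×6.50 + 5.27×2.80)/(18.8+5.27) = 137.0/24.07 = 5.690 mg/L.
Mixed L₀ = (18.8×2.44 + 5.27×171)/(24.07) = 947.0/24.07 = 39.35 mg/L.
Initial deficit D₀ = C_s − DO₀ = 8.48 − 5.690 = 2.790 mg/L.
D(1.07) = [0.226×39.35/(1.28−0.226)](e^(−0.226×1.07) − e^(−1.28×1.07)) + 2.790 e^(−1.28×1.07)
= 8.436 × (0.7852 − 0.2542) + 2.790 × 0.2542 = 5.189 mg/L.
DO = 8.48 − 5.189 = 3.291 mg/L.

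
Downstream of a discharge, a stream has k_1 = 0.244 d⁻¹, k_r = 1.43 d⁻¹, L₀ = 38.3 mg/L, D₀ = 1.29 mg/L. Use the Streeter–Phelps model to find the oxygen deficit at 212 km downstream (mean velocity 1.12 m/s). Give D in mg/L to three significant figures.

Travel time t = x/v = 212 km / (1.12 m/s) = 212000 m / 1.12 m/s = 189300 s = 2.191 d.
k_1 L₀/(k_r−k_1) = 0.244×38.3/(1.43−0.244) = 9.345/1.186 = 7.880 mg/L.
e^(−k_1 t) = e^(−0.244×2.191) = 0.5859; e^(−k_r t) = e^(−1.43×2.191) = 0.04359.
D = 7.880 × (0.5859 − 0.04359) + 1.29 × 0.04359 = 4.273 + 0.05624 = 4.330 mg/L.

D ≈ 4.33 mg/L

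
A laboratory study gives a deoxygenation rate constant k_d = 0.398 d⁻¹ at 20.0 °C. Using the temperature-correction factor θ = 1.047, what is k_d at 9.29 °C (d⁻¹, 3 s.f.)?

k_d ≈ 0.243 d⁻¹

k_d(T₂) = k_d(T₁) · θ^(T₂−T₁) = 0.398 × 1.047^(9.29−20.0)
= 0.398 × 1.047^-10.7 = 0.398 × 0.6115 = 0.2434 d⁻¹.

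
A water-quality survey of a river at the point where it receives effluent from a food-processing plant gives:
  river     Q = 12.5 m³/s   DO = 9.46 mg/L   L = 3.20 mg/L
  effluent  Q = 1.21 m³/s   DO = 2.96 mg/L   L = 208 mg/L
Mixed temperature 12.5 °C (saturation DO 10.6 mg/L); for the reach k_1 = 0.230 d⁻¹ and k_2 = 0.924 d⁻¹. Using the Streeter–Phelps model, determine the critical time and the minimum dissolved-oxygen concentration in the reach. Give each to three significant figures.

Mixed DO = (12.5×9.46 + 1.21×2.96)/(12.5+1.21) = 121.8/13.71 = 8.886 mg/L.
Mixed L₀ = (12.5×3.20 + 1.21×208)/(13.71) = 291.7/13.71 = 21.27 mg/L.
Initial deficit D₀ = C_s − DO₀ = 10.6 − 8.886 = 1.714 mg/L.
t_c = (1/0.6940) ln[(0.924/0.230)(1 − 1.714×0.6940/(0.230×21.27))] = 1.441 × ln(3.041) = 1.603 d.
D_c = (0.230/0.924) × 21.27 × e^(−0.230×1.603) = 0.2489 × 21.27 × 0.6917 = 3.663 mg/L.
Minimum DO = 10.6 − 3.663 = 6.937 mg/L.

t_c ≈ 1.60 d; minimum DO ≈ 6.94 mg/L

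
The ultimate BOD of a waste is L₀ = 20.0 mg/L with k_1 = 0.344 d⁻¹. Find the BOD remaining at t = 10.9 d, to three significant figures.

L_t = L₀ e^(−k_1 t) = 20.0 × e^(−0.344×10.9) = 20.0 × 0.02353 = 0.4705 mg/L.

L ≈ 0.471 mg/L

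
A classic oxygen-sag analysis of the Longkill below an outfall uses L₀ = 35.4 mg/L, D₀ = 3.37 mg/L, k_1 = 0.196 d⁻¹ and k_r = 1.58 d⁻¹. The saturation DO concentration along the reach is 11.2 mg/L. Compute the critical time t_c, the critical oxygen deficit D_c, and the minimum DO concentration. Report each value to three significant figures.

With k_r/k_1 = 8.061 and 1 − D₀(k_r−k_1)/(k_1 L₀) = 0.3278,
t_c = ln(8.061 × 0.3278) / (1.58 − 0.196) = ln(2.642) / 1.384 = 0.9717/1.384 = 0.7021 d.
L(t_c) = L₀ e^(−k_1 t_c) = 35.4 × 0.8714 = 30.85 mg/L, and at the critical point k_r D_c = k_1 L, so D_c = (0.196/1.58) × 30.85 = 3.827 mg/L.
Minimum DO = C_s − D_c = 11.2 − 3.827 = 7.373 mg/L.

t_c ≈ 0.702 d; D_c ≈ 3.83 mg/L; min DO ≈ 7.37 mg/L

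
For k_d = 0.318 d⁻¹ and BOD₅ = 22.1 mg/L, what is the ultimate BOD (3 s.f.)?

BOD₅ = L₀(1 − e^(−5k_d)) ⇒ L₀ = BOD₅ / (1 − e^(−5×0.318))
= 22.1 / (1 − 0.2039) = 22.1 / 0.7961 = 27.76 mg/L.

L₀ ≈ 27.8 mg/L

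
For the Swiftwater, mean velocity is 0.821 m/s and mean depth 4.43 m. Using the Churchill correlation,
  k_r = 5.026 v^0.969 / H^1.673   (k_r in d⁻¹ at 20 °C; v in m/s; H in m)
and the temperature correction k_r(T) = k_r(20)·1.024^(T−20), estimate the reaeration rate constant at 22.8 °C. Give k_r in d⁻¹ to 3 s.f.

k_r ≈ 0.368 d⁻¹

k_r(20) = 5.026 × 0.821^0.969 / 4.43^1.673 = 5.026 × 0.8260 / 12.06 = 0.3442 d⁻¹.
k_r(22.8) = 0.3442 × 1.024^(22.8−20) = 0.3442 × 1.069 = 0.3678 d⁻¹.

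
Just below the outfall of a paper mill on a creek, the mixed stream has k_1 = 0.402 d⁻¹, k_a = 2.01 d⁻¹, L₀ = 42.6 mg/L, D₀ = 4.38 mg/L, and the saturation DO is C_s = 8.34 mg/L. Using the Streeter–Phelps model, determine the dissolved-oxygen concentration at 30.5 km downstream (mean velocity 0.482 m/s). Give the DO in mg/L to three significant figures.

DO ≈ 1.84 mg/L

Travel time t = x/v = 30.5 km / (0.482 m/s) = 30500 m / 0.482 m/s = 63280 s = 0.7324 d.
k_1 L₀/(k_a−k_1) = 0.402×42.6/(2.01−0.402) = 17.13/1.608 = 10.65 mg/L.
e^(−k_1 t) = e^(−0.402×0.7324) = 0.7450; e^(−k_a t) = e^(−2.01×0.7324) = 0.2294.
D = 10.65 × (0.7450 − 0.2294) + 4.38 × 0.2294 = 5.490 + 1.005 = 6.495 mg/L.
DO = C_s − D = 8.34 − 6.495 = 1.845 mg/L.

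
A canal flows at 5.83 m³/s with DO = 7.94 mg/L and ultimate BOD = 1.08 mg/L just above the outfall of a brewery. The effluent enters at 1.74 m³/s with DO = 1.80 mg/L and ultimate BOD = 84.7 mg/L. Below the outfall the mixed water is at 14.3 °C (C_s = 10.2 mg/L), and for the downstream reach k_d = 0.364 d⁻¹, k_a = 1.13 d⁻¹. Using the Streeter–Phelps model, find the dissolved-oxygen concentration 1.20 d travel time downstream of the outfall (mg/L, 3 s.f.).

DO ≈ 5.51 mg/L

Mixed DO = (5.83×7.94 + 1.74×1.80)/(5.83+1.74) = 49.42/7.570 = 6.529 mg/L.
Mixed L₀ = (5.83×1.08 + 1.74×84.7)/(7.570) = 153.7/7.570 = 20.30 mg/L.
Initial deficit D₀ = C_s − DO₀ = 10.2 − 6.529 = 3.671 mg/L.
D(1.20) = [0.364×20.30/(1.13−0.364)](e^(−0.364×1.20) − e^(−1.13×1.20)) + 3.671 e^(−1.13×1.20)
= 9.647 × (0.6461 − 0.2577) + 3.671 × 0.2577 = 4.693 mg/L.
DO = 10.2 − 4.693 = 5.507 mg/L.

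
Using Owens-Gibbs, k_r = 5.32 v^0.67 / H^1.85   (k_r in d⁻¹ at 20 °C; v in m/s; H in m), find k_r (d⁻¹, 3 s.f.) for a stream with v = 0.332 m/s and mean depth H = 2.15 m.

k_r ≈ 0.617 d⁻¹

k_r = 5.32 × 0.332^0.67 / 2.15^1.85 = 5.32 × 0.4777 / 4.121 = 0.6167 d⁻¹.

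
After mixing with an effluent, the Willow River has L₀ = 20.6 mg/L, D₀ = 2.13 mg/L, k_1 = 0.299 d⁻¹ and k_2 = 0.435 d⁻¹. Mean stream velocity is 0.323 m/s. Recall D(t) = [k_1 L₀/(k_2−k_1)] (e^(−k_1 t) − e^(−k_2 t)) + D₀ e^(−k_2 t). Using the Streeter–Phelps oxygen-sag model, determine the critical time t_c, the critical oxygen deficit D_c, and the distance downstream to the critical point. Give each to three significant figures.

t_c = [1/(k_2−k_1)] ln[(k_2/k_1)(1 − D₀(k_2−k_1)/(k_1 L₀))]
= [1/(0.435−0.299)] ln[(0.435/0.299)(1 − 2.13×0.1360/(0.299×20.6))]
= (1/0.1360) ln[1.455 × 0.9530] = 7.353 × ln(1.386) = 7.353 × 0.3267 = 2.402 d.
L(t_c) = L₀ e^(−k_1 t_c) = 20.6 × 0.4876 = 10.04 mg/L, and at the critical point k_2 D_c = k_1 L, so D_c = (0.299/0.435) × 10.04 = 6.904 mg/L.
x_c = v t_c = 0.323 m/s × 2.402 d × 86400 s/d = 67050 m ≈ 67.0 km.

t_c ≈ 2.40 d; D_c ≈ 6.90 mg/L; x_c ≈ 67.0 km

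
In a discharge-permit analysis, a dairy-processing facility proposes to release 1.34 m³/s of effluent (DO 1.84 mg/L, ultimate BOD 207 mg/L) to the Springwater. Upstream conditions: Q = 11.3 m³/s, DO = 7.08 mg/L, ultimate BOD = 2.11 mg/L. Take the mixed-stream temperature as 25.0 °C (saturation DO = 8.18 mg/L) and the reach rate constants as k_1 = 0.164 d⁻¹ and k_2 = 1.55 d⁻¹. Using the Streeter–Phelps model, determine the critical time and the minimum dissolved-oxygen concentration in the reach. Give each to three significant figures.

t_c ≈ 0.982 d; minimum DO ≈ 6.03 mg/L

Mixed DO = (11.3×7.08 + 1.34×1.84)/(11.3+1.34) = 82.47/12.64 = 6.524 mg/L.
Mixed L₀ = (11.3×2.11 + 1.34×207)/(12.64) = 301.2/12.64 = 23.83 mg/L.
Initial deficit D₀ = C_s − DO₀ = 8.18 − 6.524 = 1.656 mg/L.
t_c = (1/1.386) ln[(1.55/0.164)(1 − 1.656×1.386/(0.164×23.83))] = 0.7215 × ln(3.902) = 0.9824 d.
D_c = (0.164/1.55) × 23.83 × e^(−0.164×0.9824) = 0.1058 × 23.83 × 0.8512 = 2.146 mg/L.
Minimum DO = 8.18 − 2.146 = 6.034 mg/L.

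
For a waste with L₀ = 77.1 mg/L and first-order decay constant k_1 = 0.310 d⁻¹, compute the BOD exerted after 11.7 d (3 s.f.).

y_t = L₀(1 − e^(−k_1 t)) = 77.1 × (1 − e^(−0.310×11.7))
= 77.1 × (1 − 0.02660) = 77.1 × 0.9734 = 75.05 mg/L.

y ≈ 75.0 mg/L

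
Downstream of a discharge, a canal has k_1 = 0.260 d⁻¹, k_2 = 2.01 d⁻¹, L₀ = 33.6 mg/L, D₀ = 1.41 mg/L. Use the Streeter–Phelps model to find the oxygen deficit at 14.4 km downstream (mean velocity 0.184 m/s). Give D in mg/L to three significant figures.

D ≈ 3.36 mg/L

Travel time t = x/v = 14.4 km / (0.184 m/s) = 14400 m / 0.184 m/s = 78260 s = 0.9058 d.
k_1 L₀/(k_2−k_1) = 0.260×33.6/(2.01−0.260) = 8.736/1.750 = 4.992 mg/L.
e^(−k_1 t) = e^(−0.260×0.9058) = 0.7902; e^(−k_2 t) = e^(−2.01×0.9058) = 0.1619.
D = 4.992 × (0.7902 − 0.1619) + 1.41 × 0.1619 = 3.136 + 0.2283 = 3.365 mg/L.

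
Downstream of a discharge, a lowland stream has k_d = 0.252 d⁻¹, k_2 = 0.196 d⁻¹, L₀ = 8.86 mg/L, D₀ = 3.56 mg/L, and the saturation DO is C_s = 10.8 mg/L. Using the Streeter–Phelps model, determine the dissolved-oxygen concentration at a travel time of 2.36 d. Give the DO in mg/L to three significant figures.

DO ≈ 5.45 mg/L

k_d L₀/(k_2−k_d) = 0.252×8.86/(0.196−0.252) = 2.233/-0.05600 = -39.87 mg/L.
e^(−k_d t) = e^(−0.252×2.360) = 0.5517; e^(−k_2 t) = e^(−0.196×2.360) = 0.6297.
D = -39.87 × (0.5517 − 0.6297) + 3.56 × 0.6297 = 3.108 + 2.242 = 5.350 mg/L.
DO = C_s − D = 10.8 − 5.350 = 5.450 mg/L.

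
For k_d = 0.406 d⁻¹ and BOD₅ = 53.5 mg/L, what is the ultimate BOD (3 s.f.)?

BOD₅ = L₀(1 − e^(−5k_d)) ⇒ L₀ = BOD₅ / (1 − e^(−5×0.406))
= 53.5 / (1 − 0.1313) = 53.5 / 0.8687 = 61.59 mg/L.

L₀ ≈ 61.6 mg/L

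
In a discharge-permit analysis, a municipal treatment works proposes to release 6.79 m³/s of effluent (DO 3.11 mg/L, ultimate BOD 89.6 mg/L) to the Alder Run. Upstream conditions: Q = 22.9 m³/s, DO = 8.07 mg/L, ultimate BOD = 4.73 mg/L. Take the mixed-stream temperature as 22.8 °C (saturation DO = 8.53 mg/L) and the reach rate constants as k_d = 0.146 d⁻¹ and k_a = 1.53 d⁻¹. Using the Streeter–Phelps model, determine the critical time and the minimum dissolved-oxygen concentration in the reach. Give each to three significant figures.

Mixed DO = (22.9×8.07 + 6.79×3.11)/(22.9+6.79) = 205.9/29.69 = 6.936 mg/L.
Mixed L₀ = (22.9×4.73 + 6.79×89.6)/(29.69) = 716.7/29.69 = 24.14 mg/L.
Initial deficit D₀ = C_s − DO₀ = 8.53 − 6.936 = 1.594 mg/L.
t_c = (1/1.384) ln[(1.53/0.146)(1 − 1.594×1.384/(0.146×24.14))] = 0.7225 × ln(3.918) = 0.9868 d.
D_c = (0.146/1.53) × 24.14 × e^(−0.146×0.9868) = 0.09542 × 24.14 × 0.8658 = 1.994 mg/L.
Minimum DO = 8.53 − 1.994 = 6.536 mg/L.

t_c ≈ 0.987 d; minimum DO ≈ 6.54 mg/L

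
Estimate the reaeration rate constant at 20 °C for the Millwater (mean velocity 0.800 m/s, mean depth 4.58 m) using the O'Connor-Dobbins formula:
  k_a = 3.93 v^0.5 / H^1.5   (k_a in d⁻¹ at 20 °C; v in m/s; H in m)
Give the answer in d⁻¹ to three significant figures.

k_a ≈ 0.359 d⁻¹

k_a = 3.93 × 0.800^0.5 / 4.58^1.5 = 3.93 × 0.8944 / 9.802 = 0.3586 d⁻¹.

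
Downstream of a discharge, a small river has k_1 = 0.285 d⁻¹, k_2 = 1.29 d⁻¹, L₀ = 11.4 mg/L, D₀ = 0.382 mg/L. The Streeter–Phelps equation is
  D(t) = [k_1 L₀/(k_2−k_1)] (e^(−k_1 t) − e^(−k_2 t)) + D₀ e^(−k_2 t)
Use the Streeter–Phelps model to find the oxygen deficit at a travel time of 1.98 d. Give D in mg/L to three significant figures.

D ≈ 1.62 mg/L

k_1 L₀/(k_2−k_1) = 0.285×11.4/(1.29−0.285) = 3.249/1.005 = 3.233 mg/L.
e^(−k_1 t) = e^(−0.285×1.980) = 0.5688; e^(−k_2 t) = e^(−1.29×1.980) = 0.07775.
D = 3.233 × (0.5688 − 0.07775) + 0.382 × 0.07775 = 1.587 + 0.02970 = 1.617 mg/L.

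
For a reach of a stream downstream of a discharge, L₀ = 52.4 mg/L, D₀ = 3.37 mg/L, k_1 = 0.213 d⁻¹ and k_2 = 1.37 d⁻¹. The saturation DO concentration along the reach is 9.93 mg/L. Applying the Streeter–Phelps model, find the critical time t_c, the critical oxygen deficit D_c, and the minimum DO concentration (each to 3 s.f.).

At the critical point dD/dt = 0, so k_1 L₀ e^(−k_1 t) = k_2 D. Substituting D(t) from the Streeter–Phelps equation and solving for t gives
t_c = ln[(k_2/k_1)(1 − D₀(k_2−k_1)/(k_1 L₀))] / (k_2−k_1).
Here k_2−k_1 = 1.157 d⁻¹ and 1 − D₀(k_2−k_1)/(k_1 L₀) = 1 − 3.37×1.157/(0.213×52.4) = 0.6507, so
t_c = ln(6.432 × 0.6507) / 1.157 = 1.432 / 1.157 = 1.237 d.
D_c = (k_1/k_2) L₀ e^(−k_1 t_c) = (0.213/1.37) × 52.4 × e^(−0.213×1.237) = 0.1555 × 52.4 × 0.7683 = 6.259 mg/L.
Minimum DO = C_s − D_c = 9.93 − 6.259 = 3.671 mg/L.

t_c ≈ 1.24 d; D_c ≈ 6.26 mg/L; min DO ≈ 3.67 mg/L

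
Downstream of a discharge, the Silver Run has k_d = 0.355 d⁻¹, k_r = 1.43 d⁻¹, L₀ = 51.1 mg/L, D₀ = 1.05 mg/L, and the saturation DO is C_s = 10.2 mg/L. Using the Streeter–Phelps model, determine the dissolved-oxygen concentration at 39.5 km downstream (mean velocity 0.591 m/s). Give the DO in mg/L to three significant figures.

Travel time t = x/v = 39.5 km / (0.591 m/s) = 39500 m / 0.591 m/s = 66840 s = 0.7736 d.
k_d L₀/(k_r−k_d) = 0.355×51.1/(1.43−0.355) = 18.14/1.075 = 16.87 mg/L.
e^(−k_d t) = e^(−0.355×0.7736) = 0.7599; e^(−k_r t) = e^(−1.43×0.7736) = 0.3308.
D = 16.87 × (0.7599 − 0.3308) + 1.05 × 0.3308 = 7.240 + 0.3474 = 7.588 mg/L.
DO = C_s − D = 10.2 − 7.588 = 2.612 mg/L.

DO ≈ 2.61 mg/L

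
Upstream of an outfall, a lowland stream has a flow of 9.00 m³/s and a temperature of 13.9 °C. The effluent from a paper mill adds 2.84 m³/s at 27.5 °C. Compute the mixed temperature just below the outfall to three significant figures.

17.2 °C

Flow-weighted mixing: C = (Q_r C_r + Q_w C_w)/(Q_r + Q_w)
= (9.00×13.9 + 2.84×27.5)/(9.00 + 2.84) = 203.2/11.84 = 17.16 °C.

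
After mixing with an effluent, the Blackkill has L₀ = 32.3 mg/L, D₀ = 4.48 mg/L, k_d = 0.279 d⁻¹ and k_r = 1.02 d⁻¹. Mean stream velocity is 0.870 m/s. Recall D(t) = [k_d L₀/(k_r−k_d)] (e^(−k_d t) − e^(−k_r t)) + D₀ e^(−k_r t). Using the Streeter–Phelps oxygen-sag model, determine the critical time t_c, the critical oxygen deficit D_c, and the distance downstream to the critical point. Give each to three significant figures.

At the critical point dD/dt = 0, so k_d L₀ e^(−k_d t) = k_r D. Substituting D(t) from the Streeter–Phelps equation and solving for t gives
t_c = ln[(k_r/k_d)(1 − D₀(k_r−k_d)/(k_d L₀))] / (k_r−k_d).
Here k_r−k_d = 0.7410 d⁻¹ and 1 − D₀(k_r−k_d)/(k_d L₀) = 1 − 4.48×0.7410/(0.279×32.3) = 0.6316, so
t_c = ln(3.656 × 0.6316) / 0.7410 = 0.8369 / 0.7410 = 1.129 d.
D_c = (k_d/k_r) L₀ e^(−k_d t_c) = (0.279/1.02) × 32.3 × e^(−0.279×1.129) = 0.2735 × 32.3 × 0.7297 = 6.447 mg/L.
x_c = v t_c = 0.870 m/s × 1.129 d × 86400 s/d = 84890 m ≈ 84.9 km.

t_c ≈ 1.13 d; D_c ≈ 6.45 mg/L; x_c ≈ 84.9 km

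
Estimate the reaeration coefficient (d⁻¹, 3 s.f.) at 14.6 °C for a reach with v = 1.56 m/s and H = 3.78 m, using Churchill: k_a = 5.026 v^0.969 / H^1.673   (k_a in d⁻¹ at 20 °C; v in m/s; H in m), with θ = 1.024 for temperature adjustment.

k_a(20) = 5.026 × 1.56^0.969 / 3.78^1.673 = 5.026 × 1.539 / 9.250 = 0.8360 d⁻¹.
k_a(14.6) = 0.8360 × 1.024^(14.6−20) = 0.8360 × 0.8798 = 0.7355 d⁻¹.

k_a ≈ 0.736 d⁻¹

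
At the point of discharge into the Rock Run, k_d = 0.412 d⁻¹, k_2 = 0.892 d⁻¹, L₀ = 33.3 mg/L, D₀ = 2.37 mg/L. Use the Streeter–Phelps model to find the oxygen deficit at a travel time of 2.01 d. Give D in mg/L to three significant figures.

k_d L₀/(k_2−k_d) = 0.412×33.3/(0.892−0.412) = 13.72/0.4800 = 28.58 mg/L.
e^(−k_d t) = e^(−0.412×2.010) = 0.4369; e^(−k_2 t) = e^(−0.892×2.010) = 0.1665.
D = 28.58 × (0.4369 − 0.1665) + 2.37 × 0.1665 = 7.729 + 0.3945 = 8.123 mg/L.

D ≈ 8.12 mg/L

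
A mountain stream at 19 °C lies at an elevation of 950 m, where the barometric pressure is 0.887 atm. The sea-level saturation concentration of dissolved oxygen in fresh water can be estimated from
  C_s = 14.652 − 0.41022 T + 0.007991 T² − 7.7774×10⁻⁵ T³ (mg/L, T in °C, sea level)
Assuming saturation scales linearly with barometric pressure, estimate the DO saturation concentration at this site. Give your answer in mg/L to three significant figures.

At sea level: C_s = 14.652 − 0.41022×19 + 0.007991×19² − 7.7774×10⁻⁵×19³ = 9.209 mg/L.
Pressure correction: C_s' = 9.209 × 0.887 = 8.168 mg/L.

C_s ≈ 8.17 mg/L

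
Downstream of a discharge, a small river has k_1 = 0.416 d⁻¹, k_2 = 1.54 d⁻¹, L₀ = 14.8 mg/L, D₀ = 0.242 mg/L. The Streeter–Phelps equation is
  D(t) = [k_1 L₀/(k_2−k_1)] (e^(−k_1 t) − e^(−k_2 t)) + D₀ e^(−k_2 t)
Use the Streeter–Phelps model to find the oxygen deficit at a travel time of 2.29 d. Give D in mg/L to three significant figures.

D ≈ 1.96 mg/L

k_1 L₀/(k_2−k_1) = 0.416×14.8/(1.54−0.416) = 6.157/1.124 = 5.478 mg/L.
e^(−k_1 t) = e^(−0.416×2.290) = 0.3857; e^(−k_2 t) = e^(−1.54×2.290) = 0.02940.
D = 5.478 × (0.3857 − 0.02940) + 0.242 × 0.02940 = 1.952 + 0.007116 = 1.959 mg/L.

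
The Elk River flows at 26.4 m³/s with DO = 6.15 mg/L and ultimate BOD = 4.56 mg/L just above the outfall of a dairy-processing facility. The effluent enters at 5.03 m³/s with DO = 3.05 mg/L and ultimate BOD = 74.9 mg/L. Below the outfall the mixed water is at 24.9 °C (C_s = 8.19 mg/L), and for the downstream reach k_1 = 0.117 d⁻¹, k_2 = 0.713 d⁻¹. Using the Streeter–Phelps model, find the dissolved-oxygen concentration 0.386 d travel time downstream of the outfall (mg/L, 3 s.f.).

Mixed DO = (26.4×6.15 + 5.03×3.05)/(26.4+5.03) = 177.7/31.43 = 5.654 mg/L.
Mixed L₀ = (26.4×4.56 + 5.03×74.9)/(31.43) = 497.1/31.43 = 15.82 mg/L.
Initial deficit D₀ = C_s − DO₀ = 8.19 − 5.654 = 2.536 mg/L.
D(0.386) = [0.117×15.82/(0.713−0.117)](e^(−0.117×0.386) − e^(−0.713×0.386)) + 2.536 e^(−0.713×0.386)
= 3.105 × (0.9558 − 0.7594) + 2.536 × 0.7594 = 2.536 mg/L.
DO = 8.19 − 2.536 = 5.654 mg/L.

DO ≈ 5.65 mg/L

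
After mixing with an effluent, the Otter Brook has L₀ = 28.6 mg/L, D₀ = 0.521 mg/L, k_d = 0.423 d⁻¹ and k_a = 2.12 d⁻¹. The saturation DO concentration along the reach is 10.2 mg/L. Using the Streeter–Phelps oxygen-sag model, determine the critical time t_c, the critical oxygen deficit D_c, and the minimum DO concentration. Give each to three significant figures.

t_c ≈ 0.905 d; D_c ≈ 3.89 mg/L; min DO ≈ 6.31 mg/L

At the critical point dD/dt = 0, so k_d L₀ e^(−k_d t) = k_a D. Substituting D(t) from the Streeter–Phelps equation and solving for t gives
t_c = ln[(k_a/k_d)(1 − D₀(k_a−k_d)/(k_d L₀))] / (k_a−k_d).
Here k_a−k_d = 1.697 d⁻¹ and 1 − D₀(k_a−k_d)/(k_d L₀) = 1 − 0.521×1.697/(0.423×28.6) = 0.9269, so
t_c = ln(5.012 × 0.9269) / 1.697 = 1.536 / 1.697 = 0.9051 d.
D_c = (k_d/k_a) L₀ e^(−k_d t_c) = (0.423/2.12) × 28.6 × e^(−0.423×0.9051) = 0.1995 × 28.6 × 0.6819 = 3.891 mg/L.
Minimum DO = C_s − D_c = 10.2 − 3.891 = 6.309 mg/L.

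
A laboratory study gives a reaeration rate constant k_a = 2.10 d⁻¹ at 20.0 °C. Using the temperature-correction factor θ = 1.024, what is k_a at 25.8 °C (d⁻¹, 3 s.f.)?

k_a ≈ 2.41 d⁻¹

k_a(T₂) = k_a(T₁) · θ^(T₂−T₁) = 2.10 × 1.024^(25.8−20.0)
= 2.10 × 1.024^5.80 = 2.10 × 1.147 = 2.410 d⁻¹.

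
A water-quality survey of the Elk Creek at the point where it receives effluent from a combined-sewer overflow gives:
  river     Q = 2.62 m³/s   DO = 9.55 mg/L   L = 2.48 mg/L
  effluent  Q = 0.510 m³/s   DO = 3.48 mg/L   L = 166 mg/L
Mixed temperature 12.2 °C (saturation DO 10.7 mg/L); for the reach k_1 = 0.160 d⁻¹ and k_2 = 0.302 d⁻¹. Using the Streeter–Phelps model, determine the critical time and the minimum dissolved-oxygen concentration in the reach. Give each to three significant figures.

Mixed DO = (2.62×9.55 + 0.510×3.48)/(2.62+0.510) = 26.80/3.130 = 8.561 mg/L.
Mixed L₀ = (2.62×2.48 + 0.510×166)/(3.130) = 91.16/3.130 = 29.12 mg/L.
Initial deficit D₀ = C_s − DO₀ = 10.7 − 8.561 = 2.139 mg/L.
t_c = (1/0.1420) ln[(0.302/0.160)(1 − 2.139×0.1420/(0.160×29.12))] = 7.042 × ln(1.764) = 3.999 d.
D_c = (0.160/0.302) × 29.12 × e^(−0.160×3.999) = 0.5298 × 29.12 × 0.5274 = 8.137 mg/L.
Minimum DO = 10.7 − 8.137 = 2.563 mg/L.

t_c ≈ 4.00 d; minimum DO ≈ 2.56 mg/L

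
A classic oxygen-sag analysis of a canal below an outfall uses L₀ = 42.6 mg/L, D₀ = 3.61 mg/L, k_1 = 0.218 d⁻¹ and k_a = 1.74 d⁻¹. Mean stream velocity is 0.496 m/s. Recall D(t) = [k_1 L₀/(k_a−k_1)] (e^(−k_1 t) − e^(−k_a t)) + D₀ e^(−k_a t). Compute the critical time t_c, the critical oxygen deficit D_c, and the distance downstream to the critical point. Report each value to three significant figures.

t_c ≈ 0.776 d; D_c ≈ 4.51 mg/L; x_c ≈ 33.3 km

t_c = [1/(k_a−k_1)] ln[(k_a/k_1)(1 − D₀(k_a−k_1)/(k_1 L₀))]
= [1/(1.74−0.218)] ln[(1.74/0.218)(1 − 3.61×1.522/(0.218×42.6))]
= (1/1.522) ln[7.982 × 0.4084] = 0.6570 × ln(3.259) = 0.6570 × 1.182 = 0.7763 d.
D_c = (k_1/k_a) L₀ e^(−k_1 t_c) = (0.218/1.74) × 42.6 × e^(−0.218×0.7763) = 0.1253 × 42.6 × 0.8443 = 4.506 mg/L.
x_c = v t_c = 0.496 m/s × 0.7763 d × 86400 s/d = 33270 m ≈ 33.3 km.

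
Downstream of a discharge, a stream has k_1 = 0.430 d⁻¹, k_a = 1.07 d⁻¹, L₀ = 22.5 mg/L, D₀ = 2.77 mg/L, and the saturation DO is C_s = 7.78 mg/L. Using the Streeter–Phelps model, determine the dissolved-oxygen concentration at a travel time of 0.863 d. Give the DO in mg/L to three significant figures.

k_1 L₀/(k_a−k_1) = 0.430×22.5/(1.07−0.430) = 9.675/0.6400 = 15.12 mg/L.
e^(−k_1 t) = e^(−0.430×0.8630) = 0.6900; e^(−k_a t) = e^(−1.07×0.8630) = 0.3972.
D = 15.12 × (0.6900 − 0.3972) + 2.77 × 0.3972 = 4.427 + 1.100 = 5.527 mg/L.
DO = C_s − D = 7.78 − 5.527 = 2.253 mg/L.

DO ≈ 2.25 mg/L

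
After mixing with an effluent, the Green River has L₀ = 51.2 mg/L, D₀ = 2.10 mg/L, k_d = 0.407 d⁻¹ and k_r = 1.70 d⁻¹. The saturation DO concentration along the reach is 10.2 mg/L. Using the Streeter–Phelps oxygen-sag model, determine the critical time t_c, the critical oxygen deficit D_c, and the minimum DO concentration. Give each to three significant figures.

t_c ≈ 0.998 d; D_c ≈ 8.17 mg/L; min DO ≈ 2.03 mg/L

At the critical point dD/dt = 0, so k_d L₀ e^(−k_d t) = k_r D. Substituting D(t) from the Streeter–Phelps equation and solving for t gives
t_c = ln[(k_r/k_d)(1 − D₀(k_r−k_d)/(k_d L₀))] / (k_r−k_d).
Here k_r−k_d = 1.293 d⁻¹ and 1 − D₀(k_r−k_d)/(k_d L₀) = 1 − 2.10×1.293/(0.407×51.2) = 0.8697, so
t_c = ln(4.177 × 0.8697) / 1.293 = 1.290 / 1.293 = 0.9976 d.
L(t_c) = L₀ e^(−k_d t_c) = 51.2 × 0.6663 = 34.11 mg/L, and at the critical point k_r D_c = k_d L, so D_c = (0.407/1.70) × 34.11 = 8.167 mg/L.
Minimum DO = C_s − D_c = 10.2 − 8.167 = 2.033 mg/L.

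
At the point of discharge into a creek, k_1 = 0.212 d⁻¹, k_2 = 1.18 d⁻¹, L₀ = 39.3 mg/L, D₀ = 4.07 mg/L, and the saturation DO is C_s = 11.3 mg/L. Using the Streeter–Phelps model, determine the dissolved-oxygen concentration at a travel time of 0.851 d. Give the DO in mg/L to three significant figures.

DO ≈ 5.78 mg/L

k_1 L₀/(k_2−k_1) = 0.212×39.3/(1.18−0.212) = 8.332/0.9680 = 8.607 mg/L.
e^(−k_1 t) = e^(−0.212×0.8510) = 0.8349; e^(−k_2 t) = e^(−1.18×0.8510) = 0.3663.
D = 8.607 × (0.8349 − 0.3663) + 4.07 × 0.3663 = 4.033 + 1.491 = 5.524 mg/L.
DO = C_s − D = 11.3 − 5.524 = 5.776 mg/L.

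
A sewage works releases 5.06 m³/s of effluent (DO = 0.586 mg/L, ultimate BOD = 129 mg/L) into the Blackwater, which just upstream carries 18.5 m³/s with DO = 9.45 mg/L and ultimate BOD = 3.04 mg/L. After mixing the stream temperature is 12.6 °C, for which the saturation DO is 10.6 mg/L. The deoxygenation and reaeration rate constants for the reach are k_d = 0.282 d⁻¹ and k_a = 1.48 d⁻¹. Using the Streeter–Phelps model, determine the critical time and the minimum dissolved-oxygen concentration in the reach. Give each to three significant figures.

t_c ≈ 0.913 d; minimum DO ≈ 6.17 mg/L

Mixed DO = (18.5×9.45 + 5.06×0.586)/(18.5+5.06) = 177.8/23.56 = 7.546 mg/L.
Mixed L₀ = (18.5×3.04 + 5.06×129)/(23.56) = 709.0/23.56 = 30.09 mg/L.
Initial deficit D₀ = C_s − DO₀ = 10.6 − 7.546 = 3.054 mg/L.
t_c = (1/1.198) ln[(1.48/0.282)(1 − 3.054×1.198/(0.282×30.09))] = 0.8347 × ln(2.986) = 0.9131 d.
D_c = (0.282/1.48) × 30.09 × e^(−0.282×0.9131) = 0.1905 × 30.09 × 0.7730 = 4.432 mg/L.
Minimum DO = 10.6 − 4.432 = 6.168 mg/L.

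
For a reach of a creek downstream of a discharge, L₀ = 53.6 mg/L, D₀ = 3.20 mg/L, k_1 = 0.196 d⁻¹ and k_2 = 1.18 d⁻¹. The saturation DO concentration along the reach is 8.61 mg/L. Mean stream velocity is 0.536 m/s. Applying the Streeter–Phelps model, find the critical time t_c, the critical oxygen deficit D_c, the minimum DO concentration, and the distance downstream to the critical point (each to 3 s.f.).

t_c = [1/(k_2−k_1)] ln[(k_2/k_1)(1 − D₀(k_2−k_1)/(k_1 L₀))]
= [1/(1.18−0.196)] ln[(1.18/0.196)(1 − 3.20×0.9840/(0.196×53.6))]
= (1/0.9840) ln[6.020 × 0.7003] = 1.016 × ln(4.216) = 1.016 × 1.439 = 1.462 d.
D_c = (k_1/k_2) L₀ e^(−k_1 t_c) = (0.196/1.18) × 53.6 × e^(−0.196×1.462) = 0.1661 × 53.6 × 0.7508 = 6.684 mg/L.
Minimum DO = C_s − D_c = 8.61 − 6.684 = 1.926 mg/L.
x_c = v t_c = 0.536 m/s × 1.462 d × 86400 s/d = 67720 m ≈ 67.7 km.

t_c ≈ 1.46 d; D_c ≈ 6.68 mg/L; min DO ≈ 1.93 mg/L; x_c ≈ 67.7 km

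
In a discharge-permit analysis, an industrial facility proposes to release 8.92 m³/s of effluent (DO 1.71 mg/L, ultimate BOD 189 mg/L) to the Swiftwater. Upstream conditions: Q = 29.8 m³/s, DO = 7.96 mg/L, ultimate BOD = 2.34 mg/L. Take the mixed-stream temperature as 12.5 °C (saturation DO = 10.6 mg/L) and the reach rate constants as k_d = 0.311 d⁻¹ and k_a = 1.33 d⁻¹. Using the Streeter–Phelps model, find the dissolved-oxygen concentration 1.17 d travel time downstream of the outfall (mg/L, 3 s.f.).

Mixed DO = (29.8×7.96 + 8.92×1.71)/(29.8+8.92) = 252.5/38.72 = 6.520 mg/L.
Mixed L₀ = (29.8×2.34 + 8.92×189)/(38.72) = 1756/38.72 = 45.34 mg/L.
Initial deficit D₀ = C_s − DO₀ = 10.6 − 6.520 = 4.080 mg/L.
D(1.17) = [0.311×45.34/(1.33−0.311)](e^(−0.311×1.17) − e^(−1.33×1.17)) + 4.080 e^(−1.33×1.17)
= 13.84 × (0.6950 − 0.2110) + 4.080 × 0.2110 = 7.559 mg/L.
DO = 10.6 − 7.559 = 3.041 mg/L.

DO ≈ 3.04 mg/L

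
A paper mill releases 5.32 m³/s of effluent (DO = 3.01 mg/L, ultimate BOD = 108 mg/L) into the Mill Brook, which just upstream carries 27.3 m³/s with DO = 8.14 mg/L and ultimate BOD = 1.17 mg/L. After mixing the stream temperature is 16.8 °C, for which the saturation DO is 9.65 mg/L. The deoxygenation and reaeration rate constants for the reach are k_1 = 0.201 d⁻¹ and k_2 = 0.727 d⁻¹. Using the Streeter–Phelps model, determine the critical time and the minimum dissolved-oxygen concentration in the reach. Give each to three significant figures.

Mixed DO = (27.3×8.14 + 5.32×3.01)/(27.3+5.32) = 238.2/32.62 = 7.303 mg/L.
Mixed L₀ = (27.3×1.17 + 5.32×108)/(32.62) = 606.5/32.62 = 18.59 mg/L.
Initial deficit D₀ = C_s − DO₀ = 9.65 − 7.303 = 2.347 mg/L.
t_c = (1/0.5260) ln[(0.727/0.201)(1 − 2.347×0.5260/(0.201×18.59))] = 1.901 × ln(2.422) = 1.682 d.
D_c = (0.201/0.727) × 18.59 × e^(−0.201×1.682) = 0.2765 × 18.59 × 0.7131 = 3.666 mg/L.
Minimum DO = 9.65 − 3.666 = 5.984 mg/L.

t_c ≈ 1.68 d; minimum DO ≈ 5.98 mg/L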